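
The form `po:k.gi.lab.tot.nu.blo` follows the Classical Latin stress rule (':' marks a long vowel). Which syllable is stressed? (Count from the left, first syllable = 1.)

Classical Latin: stress the penult if heavy (long vowel or closed), else the antepenult.
Weights: 4 tot H, 5 nu L, 6 blo L.
The penult (syllable 5, nu) is light, so stress falls on the antepenult (syllable 4, tot).
Stress on syllable 4: po:k.gi.lab.ˈtot.nu.blo.

4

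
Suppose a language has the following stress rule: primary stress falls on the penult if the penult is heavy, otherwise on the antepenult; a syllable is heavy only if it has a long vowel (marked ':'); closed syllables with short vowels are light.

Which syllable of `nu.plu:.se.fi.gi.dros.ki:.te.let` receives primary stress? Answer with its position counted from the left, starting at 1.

7

Weights: 7 ki: H, 8 te L, 9 let L.
The penult (syllable 8, te) is light, so stress falls on the antepenult (syllable 7, ki:).
Primary stress: syllable 7 → nu.plu:.se.fi.gi.dros.ˈki:.te.let.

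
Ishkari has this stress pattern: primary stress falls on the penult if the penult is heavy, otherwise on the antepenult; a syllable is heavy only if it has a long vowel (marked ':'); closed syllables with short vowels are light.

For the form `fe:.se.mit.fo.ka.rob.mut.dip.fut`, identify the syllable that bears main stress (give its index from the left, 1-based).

7

Weights: 7 mut L, 8 dip L, 9 fut L.
The penult (syllable 8, dip) is light, so stress falls on the antepenult (syllable 7, mut).
Primary stress: syllable 7 → fe:.se.mit.fo.ka.rob.ˈmut.dip.fut.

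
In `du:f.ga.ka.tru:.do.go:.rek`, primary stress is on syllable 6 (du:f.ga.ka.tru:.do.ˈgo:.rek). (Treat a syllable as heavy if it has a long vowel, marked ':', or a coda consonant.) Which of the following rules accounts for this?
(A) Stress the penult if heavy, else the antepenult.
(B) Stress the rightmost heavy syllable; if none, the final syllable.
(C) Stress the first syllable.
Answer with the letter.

Rule A → syllable 6 ✓.
Rule B → syllable 7 (observed: 6).
Rule C → syllable 1 (observed: 6).

A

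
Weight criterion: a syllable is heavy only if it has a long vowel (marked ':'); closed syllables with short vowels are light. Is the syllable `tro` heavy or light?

light

`tro`: short vowel, open (no coda). Short vowel → light.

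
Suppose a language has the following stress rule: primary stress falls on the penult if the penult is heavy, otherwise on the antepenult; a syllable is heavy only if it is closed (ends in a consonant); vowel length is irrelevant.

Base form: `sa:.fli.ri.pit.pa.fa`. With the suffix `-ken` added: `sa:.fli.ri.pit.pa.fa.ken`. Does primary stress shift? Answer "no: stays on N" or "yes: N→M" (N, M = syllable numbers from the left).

yes: 4→5

Base `sa:.fli.ri.pit.pa.fa` (6 syllables):
  Weights: 4 pit H, 5 pa L, 6 fa L.
  The penult (syllable 5, pa) is light, so stress falls on the antepenult (syllable 4, pit).
  → primary stress on syllable 4.
Suffixed `sa:.fli.ri.pit.pa.fa.ken` (7 syllables):
  Weights: 5 pa L, 6 fa L, 7 ken H.
  The penult (syllable 6, fa) is light, so stress falls on the antepenult (syllable 5, pa).
  → primary stress on syllable 5.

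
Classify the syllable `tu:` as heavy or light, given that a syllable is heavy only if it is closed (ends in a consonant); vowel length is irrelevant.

`tu:`: long vowel, open (no coda). Open (no coda) → light.

light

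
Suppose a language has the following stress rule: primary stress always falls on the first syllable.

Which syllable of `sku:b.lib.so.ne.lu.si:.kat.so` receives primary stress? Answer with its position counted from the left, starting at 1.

The word has 8 syllables; the first syllable is syllable 1 (sku:b).
Primary stress: syllable 1 → ˈsku:b.lib.so.ne.lu.si:.kat.so.

1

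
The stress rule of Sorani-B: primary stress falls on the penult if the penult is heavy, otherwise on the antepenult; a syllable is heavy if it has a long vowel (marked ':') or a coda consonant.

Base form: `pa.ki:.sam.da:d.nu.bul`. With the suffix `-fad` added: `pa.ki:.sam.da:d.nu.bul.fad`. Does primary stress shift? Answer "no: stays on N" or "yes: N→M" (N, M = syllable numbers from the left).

Base `pa.ki:.sam.da:d.nu.bul` (6 syllables):
  Weights: 4 da:d H, 5 nu L, 6 bul H.
  The penult (syllable 5, nu) is light, so stress falls on the antepenult (syllable 4, da:d).
  → primary stress on syllable 4.
Suffixed `pa.ki:.sam.da:d.nu.bul.fad` (7 syllables):
  Weights: 5 nu L, 6 bul H, 7 fad H.
  The penult (syllable 6, bul) is heavy, so it takes stress.
  → primary stress on syllable 6.

yes: 4→6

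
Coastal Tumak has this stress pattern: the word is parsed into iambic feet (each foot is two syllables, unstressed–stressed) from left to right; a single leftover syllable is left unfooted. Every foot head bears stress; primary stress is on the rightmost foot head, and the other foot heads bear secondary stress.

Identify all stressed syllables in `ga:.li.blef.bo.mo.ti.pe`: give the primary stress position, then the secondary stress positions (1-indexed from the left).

primary 6, secondary 2, 4

Parse left to right into iambic (σˈσ) feet: (ga:.ˈli) (blef.ˈbo) (mo.ˈti) pe. Syllable 7 is left unfooted.
Foot heads (stressed positions): 2, 4, 6.
End Rule Rightmost: primary stress on the rightmost head = syllable 6.
Secondary stress on 2, 4: ga:.ˌli.blef.ˌbo.mo.ˈti.pe.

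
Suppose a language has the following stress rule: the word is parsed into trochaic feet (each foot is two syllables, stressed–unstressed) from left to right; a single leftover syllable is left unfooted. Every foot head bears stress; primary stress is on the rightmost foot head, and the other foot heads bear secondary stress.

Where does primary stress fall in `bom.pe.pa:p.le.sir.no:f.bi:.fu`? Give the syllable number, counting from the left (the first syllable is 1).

Parse left to right into trochaic (ˈσσ) feet: (ˈbom.pe) (ˈpa:p.le) (ˈsir.no:f) (ˈbi:.fu).
Foot heads (stressed positions): 1, 3, 5, 7.
End Rule Rightmost: primary stress on the rightmost head = syllable 7.
Primary stress: syllable 7 → bom.pe.pa:p.le.sir.no:f.ˈbi:.fu.

7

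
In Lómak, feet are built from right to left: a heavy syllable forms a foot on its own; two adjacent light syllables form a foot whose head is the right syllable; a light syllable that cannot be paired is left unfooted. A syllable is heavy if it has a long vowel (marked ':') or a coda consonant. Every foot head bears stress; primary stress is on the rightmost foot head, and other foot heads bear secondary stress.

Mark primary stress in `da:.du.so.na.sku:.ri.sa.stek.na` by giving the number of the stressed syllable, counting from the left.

Weights: 1 da: H, 2 du L, 3 so L, 4 na L, 5 sku: H, 6 ri L, 7 sa L, 8 stek H, 9 na L.
Parse right to left (heavy = foot alone; LL = one foot; stranded L unfooted): (ˈda:) du (so.ˈna) (ˈsku:) (ri.ˈsa) (ˈstek) na.
Foot heads: 1, 4, 5, 7, 8.
Primary stress on the rightmost head = syllable 8.
Primary stress: syllable 8 → da:.du.so.na.sku:.ri.sa.ˈstek.na.

8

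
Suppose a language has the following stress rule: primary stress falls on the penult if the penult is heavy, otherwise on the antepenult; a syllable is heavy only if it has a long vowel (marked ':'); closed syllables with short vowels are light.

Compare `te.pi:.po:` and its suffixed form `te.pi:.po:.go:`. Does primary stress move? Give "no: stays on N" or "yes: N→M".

Base `te.pi:.po:` (3 syllables):
  Weights: 1 te L, 2 pi: H, 3 po: H.
  The penult (syllable 2, pi:) is heavy, so it takes stress.
  → primary stress on syllable 2.
Suffixed `te.pi:.po:.go:` (4 syllables):
  Weights: 2 pi: H, 3 po: H, 4 go: H.
  The penult (syllable 3, po:) is heavy, so it takes stress.
  → primary stress on syllable 3.

yes: 2→3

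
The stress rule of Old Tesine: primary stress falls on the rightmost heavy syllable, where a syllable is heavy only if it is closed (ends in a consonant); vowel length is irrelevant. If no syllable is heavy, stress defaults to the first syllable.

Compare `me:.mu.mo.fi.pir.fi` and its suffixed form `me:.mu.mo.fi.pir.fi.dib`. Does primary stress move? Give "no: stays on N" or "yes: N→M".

Base `me:.mu.mo.fi.pir.fi` (6 syllables):
  Weights: 1 me: L, 2 mu L, 3 mo L, 4 fi L, 5 pir H, 6 fi L.
  Heavy syllables in the domain: 5. The rightmost is syllable 5 (pir).
  → primary stress on syllable 5.
Suffixed `me:.mu.mo.fi.pir.fi.dib` (7 syllables):
  Weights: 1 me: L, 2 mu L, 3 mo L, 4 fi L, 5 pir H, 6 fi L, 7 dib H.
  Heavy syllables in the domain: 5, 7. The rightmost is syllable 7 (dib).
  → primary stress on syllable 7.

yes: 5→7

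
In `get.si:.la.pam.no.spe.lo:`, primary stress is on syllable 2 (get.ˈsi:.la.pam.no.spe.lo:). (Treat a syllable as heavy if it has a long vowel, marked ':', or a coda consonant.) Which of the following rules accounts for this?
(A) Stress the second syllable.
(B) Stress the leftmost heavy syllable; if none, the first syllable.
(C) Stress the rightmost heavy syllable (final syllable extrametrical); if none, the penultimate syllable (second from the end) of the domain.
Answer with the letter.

Rule A → syllable 2 ✓.
Rule B → syllable 1 (observed: 2).
Rule C → syllable 4 (observed: 2).

A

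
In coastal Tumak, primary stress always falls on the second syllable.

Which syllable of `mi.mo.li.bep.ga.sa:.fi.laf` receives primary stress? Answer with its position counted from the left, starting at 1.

The word has 8 syllables; the second syllable is syllable 2 (mo).
Primary stress: syllable 2 → mi.ˈmo.li.bep.ga.sa:.fi.laf.

2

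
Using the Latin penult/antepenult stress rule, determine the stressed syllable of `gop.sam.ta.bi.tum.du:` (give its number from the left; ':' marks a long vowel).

Classical Latin: stress the penult if heavy (long vowel or closed), else the antepenult.
Weights: 4 bi L, 5 tum H, 6 du: H.
The penult (syllable 5, tum) is heavy, so it takes stress.
Stress on syllable 5: gop.sam.ta.bi.ˈtum.du:.

5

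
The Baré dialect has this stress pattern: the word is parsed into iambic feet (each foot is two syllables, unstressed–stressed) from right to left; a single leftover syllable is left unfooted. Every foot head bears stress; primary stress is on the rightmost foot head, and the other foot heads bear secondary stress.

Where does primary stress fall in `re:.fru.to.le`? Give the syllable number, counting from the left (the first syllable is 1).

Parse right to left into iambic (σˈσ) feet: (re:.ˈfru) (to.ˈle).
Foot heads (stressed positions): 2, 4.
End Rule Rightmost: primary stress on the rightmost head = syllable 4.
Primary stress: syllable 4 → re:.fru.to.ˈle.

4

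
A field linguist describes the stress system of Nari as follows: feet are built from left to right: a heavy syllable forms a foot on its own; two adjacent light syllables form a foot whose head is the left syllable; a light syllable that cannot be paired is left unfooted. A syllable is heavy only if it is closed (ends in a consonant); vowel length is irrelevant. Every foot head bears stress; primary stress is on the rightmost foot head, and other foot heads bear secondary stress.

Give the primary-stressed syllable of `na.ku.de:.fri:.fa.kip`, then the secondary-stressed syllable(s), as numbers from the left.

Weights: 1 na L, 2 ku L, 3 de: L, 4 fri: L, 5 fa L, 6 kip H.
Parse left to right (heavy = foot alone; LL = one foot; stranded L unfooted): (ˈna.ku) (ˈde:.fri:) fa (ˈkip).
Foot heads: 1, 3, 6.
Primary stress on the rightmost head = syllable 6.
Secondary stress on 1, 3: ˌna.ku.ˌde:.fri:.fa.ˈkip.

primary 6, secondary 1, 3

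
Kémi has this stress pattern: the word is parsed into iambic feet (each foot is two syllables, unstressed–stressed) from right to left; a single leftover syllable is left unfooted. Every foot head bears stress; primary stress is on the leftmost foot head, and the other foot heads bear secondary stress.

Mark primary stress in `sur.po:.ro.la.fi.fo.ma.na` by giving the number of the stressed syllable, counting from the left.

2

Parse right to left into iambic (σˈσ) feet: (sur.ˈpo:) (ro.ˈla) (fi.ˈfo) (ma.ˈna).
Foot heads (stressed positions): 2, 4, 6, 8.
End Rule Leftmost: primary stress on the leftmost head = syllable 2.
Primary stress: syllable 2 → sur.ˈpo:.ro.la.fi.fo.ma.na.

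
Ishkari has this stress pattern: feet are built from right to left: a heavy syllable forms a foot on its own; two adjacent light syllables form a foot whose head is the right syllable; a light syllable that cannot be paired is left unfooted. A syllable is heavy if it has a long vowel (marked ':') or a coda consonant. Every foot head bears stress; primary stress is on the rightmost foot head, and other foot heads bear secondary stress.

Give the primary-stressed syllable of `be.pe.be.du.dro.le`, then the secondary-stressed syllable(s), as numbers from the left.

Weights: 1 be L, 2 pe L, 3 be L, 4 du L, 5 dro L, 6 le L.
Parse right to left (heavy = foot alone; LL = one foot; stranded L unfooted): (be.ˈpe) (be.ˈdu) (dro.ˈle).
Foot heads: 2, 4, 6.
Primary stress on the rightmost head = syllable 6.
Secondary stress on 2, 4: be.ˌpe.be.ˌdu.dro.ˈle.

primary 6, secondary 2, 4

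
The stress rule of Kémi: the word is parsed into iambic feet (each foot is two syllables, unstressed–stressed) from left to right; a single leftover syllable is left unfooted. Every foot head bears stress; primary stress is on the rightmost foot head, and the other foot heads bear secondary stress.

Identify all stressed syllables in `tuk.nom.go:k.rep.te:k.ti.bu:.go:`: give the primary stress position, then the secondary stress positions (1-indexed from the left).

primary 8, secondary 2, 4, 6

Parse left to right into iambic (σˈσ) feet: (tuk.ˈnom) (go:k.ˈrep) (te:k.ˈti) (bu:.ˈgo:).
Foot heads (stressed positions): 2, 4, 6, 8.
End Rule Rightmost: primary stress on the rightmost head = syllable 8.
Secondary stress on 2, 4, 6: tuk.ˌnom.go:k.ˌrep.te:k.ˌti.bu:.ˈgo:.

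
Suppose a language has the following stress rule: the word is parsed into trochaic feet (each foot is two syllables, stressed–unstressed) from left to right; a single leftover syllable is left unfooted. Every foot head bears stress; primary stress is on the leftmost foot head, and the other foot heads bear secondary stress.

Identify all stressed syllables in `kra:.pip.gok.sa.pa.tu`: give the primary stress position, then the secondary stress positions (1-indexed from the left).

primary 1, secondary 3, 5

Parse left to right into trochaic (ˈσσ) feet: (ˈkra:.pip) (ˈgok.sa) (ˈpa.tu).
Foot heads (stressed positions): 1, 3, 5.
End Rule Leftmost: primary stress on the leftmost head = syllable 1.
Secondary stress on 3, 5: ˈkra:.pip.ˌgok.sa.ˌpa.tu.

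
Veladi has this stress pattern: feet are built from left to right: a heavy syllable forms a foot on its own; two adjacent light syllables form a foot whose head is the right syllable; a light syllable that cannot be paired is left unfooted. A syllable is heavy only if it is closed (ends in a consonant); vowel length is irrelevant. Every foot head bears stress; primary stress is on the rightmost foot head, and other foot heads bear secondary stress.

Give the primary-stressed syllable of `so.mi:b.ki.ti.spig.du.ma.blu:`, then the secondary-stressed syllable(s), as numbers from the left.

primary 7, secondary 2, 4, 5

Weights: 1 so L, 2 mi:b H, 3 ki L, 4 ti L, 5 spig H, 6 du L, 7 ma L, 8 blu: L.
Parse left to right (heavy = foot alone; LL = one foot; stranded L unfooted): so (ˈmi:b) (ki.ˈti) (ˈspig) (du.ˈma) blu:.
Foot heads: 2, 4, 5, 7.
Primary stress on the rightmost head = syllable 7.
Secondary stress on 2, 4, 5: so.ˌmi:b.ki.ˌti.ˌspig.du.ˈma.blu:.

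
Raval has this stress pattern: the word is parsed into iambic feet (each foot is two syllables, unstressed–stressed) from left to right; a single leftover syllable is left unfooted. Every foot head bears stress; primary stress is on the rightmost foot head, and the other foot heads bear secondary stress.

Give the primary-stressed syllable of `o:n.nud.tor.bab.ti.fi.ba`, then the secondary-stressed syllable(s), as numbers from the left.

Parse left to right into iambic (σˈσ) feet: (o:n.ˈnud) (tor.ˈbab) (ti.ˈfi) ba. Syllable 7 is left unfooted.
Foot heads (stressed positions): 2, 4, 6.
End Rule Rightmost: primary stress on the rightmost head = syllable 6.
Secondary stress on 2, 4: o:n.ˌnud.tor.ˌbab.ti.ˈfi.ba.

primary 6, secondary 2, 4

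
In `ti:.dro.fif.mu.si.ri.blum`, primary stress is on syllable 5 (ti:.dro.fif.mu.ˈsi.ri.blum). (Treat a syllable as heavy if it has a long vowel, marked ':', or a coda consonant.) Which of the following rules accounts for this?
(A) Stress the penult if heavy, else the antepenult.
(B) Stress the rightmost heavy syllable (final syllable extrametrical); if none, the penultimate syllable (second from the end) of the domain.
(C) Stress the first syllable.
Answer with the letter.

A

Rule A → syllable 5 ✓.
Rule B → syllable 3 (observed: 5).
Rule C → syllable 1 (observed: 5).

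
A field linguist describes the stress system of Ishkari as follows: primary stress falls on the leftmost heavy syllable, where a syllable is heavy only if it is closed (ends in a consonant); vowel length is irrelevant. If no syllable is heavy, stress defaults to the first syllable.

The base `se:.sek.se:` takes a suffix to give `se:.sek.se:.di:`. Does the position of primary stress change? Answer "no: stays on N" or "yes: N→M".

no: stays on 2

Base `se:.sek.se:` (3 syllables):
  Weights: 1 se: L, 2 sek H, 3 se: L.
  Heavy syllables in the domain: 2. The leftmost is syllable 2 (sek).
  → primary stress on syllable 2.
Suffixed `se:.sek.se:.di:` (4 syllables):
  Weights: 1 se: L, 2 sek H, 3 se: L, 4 di: L.
  Heavy syllables in the domain: 2. The leftmost is syllable 2 (sek).
  → primary stress on syllable 2.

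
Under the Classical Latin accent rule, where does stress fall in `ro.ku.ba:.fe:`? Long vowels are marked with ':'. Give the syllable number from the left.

Classical Latin: stress the penult if heavy (long vowel or closed), else the antepenult.
Weights: 2 ku L, 3 ba: H, 4 fe: H.
The penult (syllable 3, ba:) is heavy, so it takes stress.
Stress on syllable 3: ro.ku.ˈba:.fe:.

3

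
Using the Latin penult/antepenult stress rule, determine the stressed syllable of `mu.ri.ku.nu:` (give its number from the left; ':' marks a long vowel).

2

Classical Latin: stress the penult if heavy (long vowel or closed), else the antepenult.
Weights: 2 ri L, 3 ku L, 4 nu: H.
The penult (syllable 3, ku) is light, so stress falls on the antepenult (syllable 2, ri).
Stress on syllable 2: mu.ˈri.ku.nu:.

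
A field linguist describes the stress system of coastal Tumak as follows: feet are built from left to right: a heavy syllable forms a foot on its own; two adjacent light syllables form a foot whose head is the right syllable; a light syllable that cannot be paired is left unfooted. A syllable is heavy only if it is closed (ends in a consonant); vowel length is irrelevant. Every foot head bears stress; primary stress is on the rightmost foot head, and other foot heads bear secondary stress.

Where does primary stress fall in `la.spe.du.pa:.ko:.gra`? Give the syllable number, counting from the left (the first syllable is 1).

Weights: 1 la L, 2 spe L, 3 du L, 4 pa: L, 5 ko: L, 6 gra L.
Parse left to right (heavy = foot alone; LL = one foot; stranded L unfooted): (la.ˈspe) (du.ˈpa:) (ko:.ˈgra).
Foot heads: 2, 4, 6.
Primary stress on the rightmost head = syllable 6.
Primary stress: syllable 6 → la.spe.du.pa:.ko:.ˈgra.

6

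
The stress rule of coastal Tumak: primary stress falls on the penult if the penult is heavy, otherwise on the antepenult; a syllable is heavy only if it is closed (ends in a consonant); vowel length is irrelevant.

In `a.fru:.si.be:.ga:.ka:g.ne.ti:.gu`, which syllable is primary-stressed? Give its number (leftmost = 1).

7

Weights: 7 ne L, 8 ti: L, 9 gu L.
The penult (syllable 8, ti:) is light, so stress falls on the antepenult (syllable 7, ne).
Primary stress: syllable 7 → a.fru:.si.be:.ga:.ka:g.ˈne.ti:.gu.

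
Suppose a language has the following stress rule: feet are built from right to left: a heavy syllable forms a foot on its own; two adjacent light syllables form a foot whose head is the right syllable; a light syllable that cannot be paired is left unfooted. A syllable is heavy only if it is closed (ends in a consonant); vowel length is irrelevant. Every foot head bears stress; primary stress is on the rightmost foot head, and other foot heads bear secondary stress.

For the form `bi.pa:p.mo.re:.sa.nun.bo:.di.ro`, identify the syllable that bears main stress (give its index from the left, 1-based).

Weights: 1 bi L, 2 pa:p H, 3 mo L, 4 re: L, 5 sa L, 6 nun H, 7 bo: L, 8 di L, 9 ro L.
Parse right to left (heavy = foot alone; LL = one foot; stranded L unfooted): bi (ˈpa:p) mo (re:.ˈsa) (ˈnun) bo: (di.ˈro).
Foot heads: 2, 5, 6, 9.
Primary stress on the rightmost head = syllable 9.
Primary stress: syllable 9 → bi.pa:p.mo.re:.sa.nun.bo:.di.ˈro.

9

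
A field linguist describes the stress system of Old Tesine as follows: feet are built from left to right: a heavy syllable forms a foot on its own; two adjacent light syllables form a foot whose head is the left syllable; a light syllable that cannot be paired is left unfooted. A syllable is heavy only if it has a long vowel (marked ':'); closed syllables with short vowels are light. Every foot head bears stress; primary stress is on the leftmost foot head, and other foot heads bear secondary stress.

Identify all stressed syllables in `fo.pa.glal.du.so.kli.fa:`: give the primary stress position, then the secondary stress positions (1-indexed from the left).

Weights: 1 fo L, 2 pa L, 3 glal L, 4 du L, 5 so L, 6 kli L, 7 fa: H.
Parse left to right (heavy = foot alone; LL = one foot; stranded L unfooted): (ˈfo.pa) (ˈglal.du) (ˈso.kli) (ˈfa:).
Foot heads: 1, 3, 5, 7.
Primary stress on the leftmost head = syllable 1.
Secondary stress on 3, 5, 7: ˈfo.pa.ˌglal.du.ˌso.kli.ˌfa:.

primary 1, secondary 3, 5, 7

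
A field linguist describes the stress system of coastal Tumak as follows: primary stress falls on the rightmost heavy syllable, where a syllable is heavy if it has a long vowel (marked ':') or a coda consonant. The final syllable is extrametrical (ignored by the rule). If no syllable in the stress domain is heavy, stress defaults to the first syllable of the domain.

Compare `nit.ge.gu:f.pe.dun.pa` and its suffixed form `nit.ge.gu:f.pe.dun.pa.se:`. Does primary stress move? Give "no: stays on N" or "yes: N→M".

Base `nit.ge.gu:f.pe.dun.pa` (6 syllables):
  The final syllable (6, pa) is extrametrical; the stress domain is syllables 1–5.
  Weights: 1 nit H, 2 ge L, 3 gu:f H, 4 pe L, 5 dun H.
  Heavy syllables in the domain: 1, 3, 5. The rightmost is syllable 5 (dun).
  → primary stress on syllable 5.
Suffixed `nit.ge.gu:f.pe.dun.pa.se:` (7 syllables):
  The final syllable (7, se:) is extrametrical; the stress domain is syllables 1–6.
  Weights: 1 nit H, 2 ge L, 3 gu:f H, 4 pe L, 5 dun H, 6 pa L.
  Heavy syllables in the domain: 1, 3, 5. The rightmost is syllable 5 (dun).
  → primary stress on syllable 5.

no: stays on 5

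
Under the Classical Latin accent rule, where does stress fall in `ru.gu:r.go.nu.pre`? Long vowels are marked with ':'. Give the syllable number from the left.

3

Classical Latin: stress the penult if heavy (long vowel or closed), else the antepenult.
Weights: 3 go L, 4 nu L, 5 pre L.
The penult (syllable 4, nu) is light, so stress falls on the antepenult (syllable 3, go).
Stress on syllable 3: ru.gu:r.ˈgo.nu.pre.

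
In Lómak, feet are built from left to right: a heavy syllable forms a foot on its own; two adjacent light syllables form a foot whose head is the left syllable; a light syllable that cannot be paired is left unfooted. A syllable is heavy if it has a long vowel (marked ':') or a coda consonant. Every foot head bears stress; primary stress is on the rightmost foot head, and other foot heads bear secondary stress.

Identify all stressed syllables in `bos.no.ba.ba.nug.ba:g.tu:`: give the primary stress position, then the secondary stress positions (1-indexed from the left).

Weights: 1 bos H, 2 no L, 3 ba L, 4 ba L, 5 nug H, 6 ba:g H, 7 tu: H.
Parse left to right (heavy = foot alone; LL = one foot; stranded L unfooted): (ˈbos) (ˈno.ba) ba (ˈnug) (ˈba:g) (ˈtu:).
Foot heads: 1, 2, 5, 6, 7.
Primary stress on the rightmost head = syllable 7.
Secondary stress on 1, 2, 5, 6: ˌbos.ˌno.ba.ba.ˌnug.ˌba:g.ˈtu:.

primary 7, secondary 1, 2, 5, 6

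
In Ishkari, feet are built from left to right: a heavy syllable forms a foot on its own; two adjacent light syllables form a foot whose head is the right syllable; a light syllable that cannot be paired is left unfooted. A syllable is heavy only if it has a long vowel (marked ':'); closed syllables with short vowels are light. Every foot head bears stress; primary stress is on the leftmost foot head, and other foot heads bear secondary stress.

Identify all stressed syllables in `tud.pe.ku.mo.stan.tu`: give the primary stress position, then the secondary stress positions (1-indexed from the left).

Weights: 1 tud L, 2 pe L, 3 ku L, 4 mo L, 5 stan L, 6 tu L.
Parse left to right (heavy = foot alone; LL = one foot; stranded L unfooted): (tud.ˈpe) (ku.ˈmo) (stan.ˈtu).
Foot heads: 2, 4, 6.
Primary stress on the leftmost head = syllable 2.
Secondary stress on 4, 6: tud.ˈpe.ku.ˌmo.stan.ˌtu.

primary 2, secondary 4, 6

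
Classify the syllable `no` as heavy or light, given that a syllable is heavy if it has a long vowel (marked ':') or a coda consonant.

`no`: short vowel, open (no coda). Short vowel, open → light.

light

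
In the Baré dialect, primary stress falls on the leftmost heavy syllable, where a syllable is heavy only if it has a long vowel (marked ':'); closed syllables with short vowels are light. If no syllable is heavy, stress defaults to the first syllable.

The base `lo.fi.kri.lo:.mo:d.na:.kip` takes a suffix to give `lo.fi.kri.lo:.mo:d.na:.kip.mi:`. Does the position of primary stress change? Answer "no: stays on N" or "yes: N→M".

no: stays on 4

Base `lo.fi.kri.lo:.mo:d.na:.kip` (7 syllables):
  Weights: 1 lo L, 2 fi L, 3 kri L, 4 lo: H, 5 mo:d H, 6 na: H, 7 kip L.
  Heavy syllables in the domain: 4, 5, 6. The leftmost is syllable 4 (lo:).
  → primary stress on syllable 4.
Suffixed `lo.fi.kri.lo:.mo:d.na:.kip.mi:` (8 syllables):
  Weights: 1 lo L, 2 fi L, 3 kri L, 4 lo: H, 5 mo:d H, 6 na: H, 7 kip L, 8 mi: H.
  Heavy syllables in the domain: 4, 5, 6, 8. The leftmost is syllable 4 (lo:).
  → primary stress on syllable 4.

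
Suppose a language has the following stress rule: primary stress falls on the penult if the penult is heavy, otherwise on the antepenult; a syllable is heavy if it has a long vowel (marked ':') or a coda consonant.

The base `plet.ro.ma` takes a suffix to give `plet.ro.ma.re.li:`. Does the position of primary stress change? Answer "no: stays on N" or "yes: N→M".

Base `plet.ro.ma` (3 syllables):
  Weights: 1 plet H, 2 ro L, 3 ma L.
  The penult (syllable 2, ro) is light, so stress falls on the antepenult (syllable 1, plet).
  → primary stress on syllable 1.
Suffixed `plet.ro.ma.re.li:` (5 syllables):
  Weights: 3 ma L, 4 re L, 5 li: H.
  The penult (syllable 4, re) is light, so stress falls on the antepenult (syllable 3, ma).
  → primary stress on syllable 3.

yes: 1→3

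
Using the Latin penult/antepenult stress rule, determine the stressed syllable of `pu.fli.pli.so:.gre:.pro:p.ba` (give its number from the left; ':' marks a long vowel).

Classical Latin: stress the penult if heavy (long vowel or closed), else the antepenult.
Weights: 5 gre: H, 6 pro:p H, 7 ba L.
The penult (syllable 6, pro:p) is heavy, so it takes stress.
Stress on syllable 6: pu.fli.pli.so:.gre:.ˈpro:p.ba.

6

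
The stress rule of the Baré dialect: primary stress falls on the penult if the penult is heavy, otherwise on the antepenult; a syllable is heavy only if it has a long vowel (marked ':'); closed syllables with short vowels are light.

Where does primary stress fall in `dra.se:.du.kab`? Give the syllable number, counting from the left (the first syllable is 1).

2

Weights: 2 se: H, 3 du L, 4 kab L.
The penult (syllable 3, du) is light, so stress falls on the antepenult (syllable 2, se:).
Primary stress: syllable 2 → dra.ˈse:.du.kab.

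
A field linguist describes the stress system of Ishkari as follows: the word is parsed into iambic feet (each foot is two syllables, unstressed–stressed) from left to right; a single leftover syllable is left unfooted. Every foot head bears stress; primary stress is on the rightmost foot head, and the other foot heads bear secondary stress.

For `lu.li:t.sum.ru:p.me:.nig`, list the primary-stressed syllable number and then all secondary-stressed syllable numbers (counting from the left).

primary 6, secondary 2, 4

Parse left to right into iambic (σˈσ) feet: (lu.ˈli:t) (sum.ˈru:p) (me:.ˈnig).
Foot heads (stressed positions): 2, 4, 6.
End Rule Rightmost: primary stress on the rightmost head = syllable 6.
Secondary stress on 2, 4: lu.ˌli:t.sum.ˌru:p.me:.ˈnig.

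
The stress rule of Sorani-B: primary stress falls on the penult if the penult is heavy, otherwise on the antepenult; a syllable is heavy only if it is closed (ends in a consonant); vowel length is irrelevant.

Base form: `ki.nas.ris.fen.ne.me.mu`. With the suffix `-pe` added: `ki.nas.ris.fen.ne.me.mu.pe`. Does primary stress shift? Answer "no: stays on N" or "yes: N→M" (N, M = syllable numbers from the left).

yes: 5→6

Base `ki.nas.ris.fen.ne.me.mu` (7 syllables):
  Weights: 5 ne L, 6 me L, 7 mu L.
  The penult (syllable 6, me) is light, so stress falls on the antepenult (syllable 5, ne).
  → primary stress on syllable 5.
Suffixed `ki.nas.ris.fen.ne.me.mu.pe` (8 syllables):
  Weights: 6 me L, 7 mu L, 8 pe L.
  The penult (syllable 7, mu) is light, so stress falls on the antepenult (syllable 6, me).
  → primary stress on syllable 6.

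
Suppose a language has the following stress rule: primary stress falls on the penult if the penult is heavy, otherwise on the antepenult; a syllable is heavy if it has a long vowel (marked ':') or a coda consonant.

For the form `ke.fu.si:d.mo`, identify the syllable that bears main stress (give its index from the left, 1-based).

Weights: 2 fu L, 3 si:d H, 4 mo L.
The penult (syllable 3, si:d) is heavy, so it takes stress.
Primary stress: syllable 3 → ke.fu.ˈsi:d.mo.

3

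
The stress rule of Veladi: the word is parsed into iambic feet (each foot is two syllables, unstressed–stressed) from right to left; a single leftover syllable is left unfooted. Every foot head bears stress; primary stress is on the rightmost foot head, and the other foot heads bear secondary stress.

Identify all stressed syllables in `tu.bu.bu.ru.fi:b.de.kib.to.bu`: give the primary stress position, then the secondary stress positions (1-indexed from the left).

primary 9, secondary 3, 5, 7

Parse right to left into iambic (σˈσ) feet: tu (bu.ˈbu) (ru.ˈfi:b) (de.ˈkib) (to.ˈbu). Syllable 1 is left unfooted.
Foot heads (stressed positions): 3, 5, 7, 9.
End Rule Rightmost: primary stress on the rightmost head = syllable 9.
Secondary stress on 3, 5, 7: tu.bu.ˌbu.ru.ˌfi:b.de.ˌkib.to.ˈbu.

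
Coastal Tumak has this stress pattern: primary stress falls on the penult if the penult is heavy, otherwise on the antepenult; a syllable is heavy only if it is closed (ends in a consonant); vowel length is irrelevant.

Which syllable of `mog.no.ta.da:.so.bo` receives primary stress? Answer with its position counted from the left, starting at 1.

4

Weights: 4 da: L, 5 so L, 6 bo L.
The penult (syllable 5, so) is light, so stress falls on the antepenult (syllable 4, da:).
Primary stress: syllable 4 → mog.no.ta.ˈda:.so.bo.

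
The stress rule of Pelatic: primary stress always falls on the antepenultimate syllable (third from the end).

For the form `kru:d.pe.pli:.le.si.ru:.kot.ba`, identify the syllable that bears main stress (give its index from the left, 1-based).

6

The word has 8 syllables; the antepenultimate syllable (third from the end) is syllable 6 (ru:).
Primary stress: syllable 6 → kru:d.pe.pli:.le.si.ˈru:.kot.ba.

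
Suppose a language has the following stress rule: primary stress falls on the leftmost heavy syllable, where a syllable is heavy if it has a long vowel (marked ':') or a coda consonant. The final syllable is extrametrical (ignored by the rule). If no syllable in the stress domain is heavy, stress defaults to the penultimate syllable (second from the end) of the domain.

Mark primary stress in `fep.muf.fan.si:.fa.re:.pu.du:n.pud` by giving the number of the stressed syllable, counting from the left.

1

The final syllable (9, pud) is extrametrical; the stress domain is syllables 1–8.
Weights: 1 fep H, 2 muf H, 3 fan H, 4 si: H, 5 fa L, 6 re: H, 7 pu L, 8 du:n H.
Heavy syllables in the domain: 1, 2, 3, 4, 6, 8. The leftmost is syllable 1 (fep).
Primary stress: syllable 1 → ˈfep.muf.fan.si:.fa.re:.pu.du:n.pud.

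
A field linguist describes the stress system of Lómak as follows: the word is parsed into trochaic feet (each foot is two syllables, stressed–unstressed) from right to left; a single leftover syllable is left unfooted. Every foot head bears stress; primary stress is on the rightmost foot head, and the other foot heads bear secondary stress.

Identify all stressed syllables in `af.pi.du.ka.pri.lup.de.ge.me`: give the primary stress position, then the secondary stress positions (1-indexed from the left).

Parse right to left into trochaic (ˈσσ) feet: af (ˈpi.du) (ˈka.pri) (ˈlup.de) (ˈge.me). Syllable 1 is left unfooted.
Foot heads (stressed positions): 2, 4, 6, 8.
End Rule Rightmost: primary stress on the rightmost head = syllable 8.
Secondary stress on 2, 4, 6: af.ˌpi.du.ˌka.pri.ˌlup.de.ˈge.me.

primary 8, secondary 2, 4, 6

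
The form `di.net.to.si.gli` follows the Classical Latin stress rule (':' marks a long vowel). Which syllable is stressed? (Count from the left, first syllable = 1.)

Classical Latin: stress the penult if heavy (long vowel or closed), else the antepenult.
Weights: 3 to L, 4 si L, 5 gli L.
The penult (syllable 4, si) is light, so stress falls on the antepenult (syllable 3, to).
Stress on syllable 3: di.net.ˈto.si.gli.

3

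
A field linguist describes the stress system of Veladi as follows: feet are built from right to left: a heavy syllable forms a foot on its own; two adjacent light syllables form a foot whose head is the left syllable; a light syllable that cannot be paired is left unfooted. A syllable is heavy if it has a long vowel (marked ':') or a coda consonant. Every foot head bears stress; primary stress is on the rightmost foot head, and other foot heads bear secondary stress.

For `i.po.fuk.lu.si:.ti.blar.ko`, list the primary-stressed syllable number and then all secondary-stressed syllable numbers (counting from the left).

Weights: 1 i L, 2 po L, 3 fuk H, 4 lu L, 5 si: H, 6 ti L, 7 blar H, 8 ko L.
Parse right to left (heavy = foot alone; LL = one foot; stranded L unfooted): (ˈi.po) (ˈfuk) lu (ˈsi:) ti (ˈblar) ko.
Foot heads: 1, 3, 5, 7.
Primary stress on the rightmost head = syllable 7.
Secondary stress on 1, 3, 5: ˌi.po.ˌfuk.lu.ˌsi:.ti.ˈblar.ko.

primary 7, secondary 1, 3, 5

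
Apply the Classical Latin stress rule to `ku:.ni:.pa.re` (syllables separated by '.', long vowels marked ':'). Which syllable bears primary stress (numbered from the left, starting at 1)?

Classical Latin: stress the penult if heavy (long vowel or closed), else the antepenult.
Weights: 2 ni: H, 3 pa L, 4 re L.
The penult (syllable 3, pa) is light, so stress falls on the antepenult (syllable 2, ni:).
Stress on syllable 2: ku:.ˈni:.pa.re.

2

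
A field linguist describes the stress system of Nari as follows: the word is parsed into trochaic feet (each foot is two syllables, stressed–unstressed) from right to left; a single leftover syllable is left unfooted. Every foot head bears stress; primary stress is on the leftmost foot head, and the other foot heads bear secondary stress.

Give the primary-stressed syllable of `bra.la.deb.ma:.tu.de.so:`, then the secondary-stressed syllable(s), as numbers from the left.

primary 2, secondary 4, 6

Parse right to left into trochaic (ˈσσ) feet: bra (ˈla.deb) (ˈma:.tu) (ˈde.so:). Syllable 1 is left unfooted.
Foot heads (stressed positions): 2, 4, 6.
End Rule Leftmost: primary stress on the leftmost head = syllable 2.
Secondary stress on 4, 6: bra.ˈla.deb.ˌma:.tu.ˌde.so:.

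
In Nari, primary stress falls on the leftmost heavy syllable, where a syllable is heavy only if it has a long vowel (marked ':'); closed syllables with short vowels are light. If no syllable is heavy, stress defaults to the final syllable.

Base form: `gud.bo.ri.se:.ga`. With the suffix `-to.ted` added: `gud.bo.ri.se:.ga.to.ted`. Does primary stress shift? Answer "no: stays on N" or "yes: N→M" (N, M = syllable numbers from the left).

no: stays on 4

Base `gud.bo.ri.se:.ga` (5 syllables):
  Weights: 1 gud L, 2 bo L, 3 ri L, 4 se: H, 5 ga L.
  Heavy syllables in the domain: 4. The leftmost is syllable 4 (se:).
  → primary stress on syllable 4.
Suffixed `gud.bo.ri.se:.ga.to.ted` (7 syllables):
  Weights: 1 gud L, 2 bo L, 3 ri L, 4 se: H, 5 ga L, 6 to L, 7 ted L.
  Heavy syllables in the domain: 4. The leftmost is syllable 4 (se:).
  → primary stress on syllable 4.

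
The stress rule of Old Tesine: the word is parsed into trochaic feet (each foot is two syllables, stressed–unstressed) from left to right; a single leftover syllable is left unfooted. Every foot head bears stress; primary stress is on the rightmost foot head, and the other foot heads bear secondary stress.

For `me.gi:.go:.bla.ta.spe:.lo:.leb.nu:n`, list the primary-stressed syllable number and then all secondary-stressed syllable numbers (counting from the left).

primary 7, secondary 1, 3, 5

Parse left to right into trochaic (ˈσσ) feet: (ˈme.gi:) (ˈgo:.bla) (ˈta.spe:) (ˈlo:.leb) nu:n. Syllable 9 is left unfooted.
Foot heads (stressed positions): 1, 3, 5, 7.
End Rule Rightmost: primary stress on the rightmost head = syllable 7.
Secondary stress on 1, 3, 5: ˌme.gi:.ˌgo:.bla.ˌta.spe:.ˈlo:.leb.nu:n.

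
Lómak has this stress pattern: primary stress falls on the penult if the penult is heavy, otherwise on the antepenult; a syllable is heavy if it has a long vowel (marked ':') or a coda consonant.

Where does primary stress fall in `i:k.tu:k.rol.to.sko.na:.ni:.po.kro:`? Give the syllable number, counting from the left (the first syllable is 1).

Weights: 7 ni: H, 8 po L, 9 kro: H.
The penult (syllable 8, po) is light, so stress falls on the antepenult (syllable 7, ni:).
Primary stress: syllable 7 → i:k.tu:k.rol.to.sko.na:.ˈni:.po.kro:.

7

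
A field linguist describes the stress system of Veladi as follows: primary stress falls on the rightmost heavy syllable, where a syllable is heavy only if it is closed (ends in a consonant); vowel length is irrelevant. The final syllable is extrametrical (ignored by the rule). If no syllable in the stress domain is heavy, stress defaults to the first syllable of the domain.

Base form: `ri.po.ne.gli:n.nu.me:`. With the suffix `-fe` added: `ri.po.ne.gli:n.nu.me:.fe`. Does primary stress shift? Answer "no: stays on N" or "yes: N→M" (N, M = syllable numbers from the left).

no: stays on 4

Base `ri.po.ne.gli:n.nu.me:` (6 syllables):
  The final syllable (6, me:) is extrametrical; the stress domain is syllables 1–5.
  Weights: 1 ri L, 2 po L, 3 ne L, 4 gli:n H, 5 nu L.
  Heavy syllables in the domain: 4. The rightmost is syllable 4 (gli:n).
  → primary stress on syllable 4.
Suffixed `ri.po.ne.gli:n.nu.me:.fe` (7 syllables):
  The final syllable (7, fe) is extrametrical; the stress domain is syllables 1–6.
  Weights: 1 ri L, 2 po L, 3 ne L, 4 gli:n H, 5 nu L, 6 me: L.
  Heavy syllables in the domain: 4. The rightmost is syllable 4 (gli:n).
  → primary stress on syllable 4.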